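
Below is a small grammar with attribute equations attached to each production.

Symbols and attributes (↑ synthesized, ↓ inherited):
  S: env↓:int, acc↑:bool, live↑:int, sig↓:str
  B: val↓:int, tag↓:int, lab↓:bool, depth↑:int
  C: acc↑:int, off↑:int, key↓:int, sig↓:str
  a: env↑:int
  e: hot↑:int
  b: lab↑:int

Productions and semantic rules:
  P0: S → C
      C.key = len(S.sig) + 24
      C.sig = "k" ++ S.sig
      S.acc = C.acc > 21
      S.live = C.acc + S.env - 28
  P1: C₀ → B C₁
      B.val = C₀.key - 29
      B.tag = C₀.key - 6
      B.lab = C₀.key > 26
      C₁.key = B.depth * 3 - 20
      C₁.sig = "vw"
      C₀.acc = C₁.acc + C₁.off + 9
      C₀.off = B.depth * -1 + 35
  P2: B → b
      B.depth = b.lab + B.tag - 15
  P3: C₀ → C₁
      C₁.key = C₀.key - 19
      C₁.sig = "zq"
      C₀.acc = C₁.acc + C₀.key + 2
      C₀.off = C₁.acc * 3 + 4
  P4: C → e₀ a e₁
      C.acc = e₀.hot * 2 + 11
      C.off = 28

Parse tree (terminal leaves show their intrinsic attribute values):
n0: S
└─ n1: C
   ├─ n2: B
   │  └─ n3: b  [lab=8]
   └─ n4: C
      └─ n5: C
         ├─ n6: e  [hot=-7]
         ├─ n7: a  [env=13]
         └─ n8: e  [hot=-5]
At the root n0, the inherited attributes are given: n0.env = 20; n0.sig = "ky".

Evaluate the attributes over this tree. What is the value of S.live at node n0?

1. n0.env = 20  [given at root]
2. n0.sig = "ky"  [given at root]
3. n1.key = 26  [len(S.sig) + 24]
4. n1.sig = "kky"  ["k" ++ S.sig]
5. n2.val = -3  [C₀.key - 29]
6. n2.tag = 20  [C₀.key - 6]
7. n2.lab = false  [C₀.key > 26]
8. n3.lab = 8  [terminal]
9. n2.depth = 13  [b.lab + B.tag - 15]
10. n4.key = 19  [B.depth * 3 - 20]
11. n4.sig = "vw"  ["vw"]
12. n5.key = 0  [C₀.key - 19]
13. n5.sig = "zq"  ["zq"]
14. n6.hot = -7  [terminal]
15. n7.env = 13  [terminal]
16. n8.hot = -5  [terminal]
17. n5.acc = -3  [e₀.hot * 2 + 11]
18. n5.off = 28  [28]
19. n4.acc = 18  [C₁.acc + C₀.key + 2]
20. n4.off = -5  [C₁.acc * 3 + 4]
21. n1.acc = 22  [C₁.acc + C₁.off + 9]
22. n1.off = 22  [B.depth * -1 + 35]
23. n0.acc = true  [C.acc > 21]
24. n0.live = 14  [C.acc + S.env - 28]

14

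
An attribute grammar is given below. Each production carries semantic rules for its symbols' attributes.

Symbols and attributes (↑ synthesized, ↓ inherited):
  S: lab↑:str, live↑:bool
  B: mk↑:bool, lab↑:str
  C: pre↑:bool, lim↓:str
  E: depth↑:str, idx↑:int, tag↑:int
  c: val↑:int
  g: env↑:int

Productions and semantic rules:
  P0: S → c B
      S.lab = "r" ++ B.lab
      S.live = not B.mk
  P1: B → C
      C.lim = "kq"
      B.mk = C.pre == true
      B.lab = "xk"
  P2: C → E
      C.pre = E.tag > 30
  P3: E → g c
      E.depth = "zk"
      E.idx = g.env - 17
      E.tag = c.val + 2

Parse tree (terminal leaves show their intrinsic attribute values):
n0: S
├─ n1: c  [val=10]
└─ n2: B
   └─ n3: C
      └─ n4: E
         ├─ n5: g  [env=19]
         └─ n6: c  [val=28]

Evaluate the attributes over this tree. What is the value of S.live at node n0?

1. n1.val = 10  [terminal]
2. n3.lim = "kq"  ["kq"]
3. n5.env = 19  [terminal]
4. n6.val = 28  [terminal]
5. n4.depth = "zk"  ["zk"]
6. n4.idx = 2  [g.env - 17]
7. n4.tag = 30  [c.val + 2]
8. n3.pre = false  [E.tag > 30]
9. n2.mk = false  [C.pre == true]
10. n2.lab = "xk"  ["xk"]
11. n0.lab = "rxk"  ["r" ++ B.lab]
12. n0.live = true  [not B.mk]

true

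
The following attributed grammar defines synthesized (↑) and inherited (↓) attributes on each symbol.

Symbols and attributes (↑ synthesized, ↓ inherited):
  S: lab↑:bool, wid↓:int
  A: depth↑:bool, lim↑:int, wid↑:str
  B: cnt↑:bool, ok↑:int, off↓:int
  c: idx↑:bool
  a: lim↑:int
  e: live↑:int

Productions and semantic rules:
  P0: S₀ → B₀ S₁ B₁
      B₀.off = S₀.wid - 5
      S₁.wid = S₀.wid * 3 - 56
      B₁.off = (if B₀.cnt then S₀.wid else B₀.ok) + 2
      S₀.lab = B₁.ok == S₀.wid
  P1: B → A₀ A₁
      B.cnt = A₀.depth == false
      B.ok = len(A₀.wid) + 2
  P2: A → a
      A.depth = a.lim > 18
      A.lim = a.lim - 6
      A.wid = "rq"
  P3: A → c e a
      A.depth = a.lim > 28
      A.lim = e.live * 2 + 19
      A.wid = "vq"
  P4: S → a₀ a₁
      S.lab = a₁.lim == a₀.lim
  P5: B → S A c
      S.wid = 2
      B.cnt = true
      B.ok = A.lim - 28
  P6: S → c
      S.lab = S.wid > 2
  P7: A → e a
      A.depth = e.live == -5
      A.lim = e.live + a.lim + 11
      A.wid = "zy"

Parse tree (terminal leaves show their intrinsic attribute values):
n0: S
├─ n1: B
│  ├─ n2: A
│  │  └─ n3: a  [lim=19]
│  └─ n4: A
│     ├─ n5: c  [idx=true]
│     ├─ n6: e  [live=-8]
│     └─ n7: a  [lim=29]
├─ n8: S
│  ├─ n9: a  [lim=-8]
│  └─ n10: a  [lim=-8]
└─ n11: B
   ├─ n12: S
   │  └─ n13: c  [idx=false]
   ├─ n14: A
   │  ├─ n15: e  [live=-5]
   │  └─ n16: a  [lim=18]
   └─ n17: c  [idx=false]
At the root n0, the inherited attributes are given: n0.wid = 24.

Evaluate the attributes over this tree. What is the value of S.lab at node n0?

false

1. n0.wid = 24  [given at root]
2. n1.off = 19  [S₀.wid - 5]
3. n3.lim = 19  [terminal]
4. n2.depth = true  [a.lim > 18]
5. n2.lim = 13  [a.lim - 6]
6. n2.wid = "rq"  ["rq"]
7. n5.idx = true  [terminal]
8. n6.live = -8  [terminal]
9. n7.lim = 29  [terminal]
10. n4.depth = true  [a.lim > 28]
11. n4.lim = 3  [e.live * 2 + 19]
12. n4.wid = "vq"  ["vq"]
13. n1.cnt = false  [A₀.depth == false]
14. n1.ok = 4  [len(A₀.wid) + 2]
15. n8.wid = 16  [S₀.wid * 3 - 56]
16. n9.lim = -8  [terminal]
17. n10.lim = -8  [terminal]
18. n8.lab = true  [a₁.lim == a₀.lim]
19. n11.off = 6  [(if B₀.cnt then S₀.wid else B₀.ok) + 2]
20. n12.wid = 2  [2]
21. n13.idx = false  [terminal]
22. n12.lab = false  [S.wid > 2]
23. n15.live = -5  [terminal]
24. n16.lim = 18  [terminal]
25. n14.depth = true  [e.live == -5]
26. n14.lim = 24  [e.live + a.lim + 11]
27. n14.wid = "zy"  ["zy"]
28. n17.idx = false  [terminal]
29. n11.cnt = true  [true]
30. n11.ok = -4  [A.lim - 28]
31. n0.lab = false  [B₁.ok == S₀.wid]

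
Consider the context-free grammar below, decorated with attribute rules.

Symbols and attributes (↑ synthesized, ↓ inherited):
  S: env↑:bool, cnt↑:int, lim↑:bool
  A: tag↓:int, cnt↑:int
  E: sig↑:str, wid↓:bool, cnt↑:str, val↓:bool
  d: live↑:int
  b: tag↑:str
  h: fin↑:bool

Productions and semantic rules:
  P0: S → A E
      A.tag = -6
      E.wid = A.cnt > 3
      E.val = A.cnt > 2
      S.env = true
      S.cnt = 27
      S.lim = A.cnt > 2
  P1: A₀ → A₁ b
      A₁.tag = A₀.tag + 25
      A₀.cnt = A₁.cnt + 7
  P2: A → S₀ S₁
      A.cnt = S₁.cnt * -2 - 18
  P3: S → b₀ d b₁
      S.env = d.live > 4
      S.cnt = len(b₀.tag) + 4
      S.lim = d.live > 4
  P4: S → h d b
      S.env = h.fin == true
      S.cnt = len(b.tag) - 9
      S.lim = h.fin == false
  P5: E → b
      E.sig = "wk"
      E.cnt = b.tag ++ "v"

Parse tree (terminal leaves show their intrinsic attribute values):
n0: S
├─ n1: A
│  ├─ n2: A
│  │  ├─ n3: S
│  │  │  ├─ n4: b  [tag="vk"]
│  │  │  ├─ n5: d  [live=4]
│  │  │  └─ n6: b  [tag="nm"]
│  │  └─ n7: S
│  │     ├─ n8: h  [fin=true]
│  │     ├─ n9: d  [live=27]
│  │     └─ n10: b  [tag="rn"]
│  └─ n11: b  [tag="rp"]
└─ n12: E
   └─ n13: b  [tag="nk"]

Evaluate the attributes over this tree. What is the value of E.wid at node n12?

false

1. n1.tag = -6  [-6]
2. n2.tag = 19  [A₀.tag + 25]
3. n4.tag = "vk"  [terminal]
4. n5.live = 4  [terminal]
5. n6.tag = "nm"  [terminal]
6. n3.env = false  [d.live > 4]
7. n3.cnt = 6  [len(b₀.tag) + 4]
8. n3.lim = false  [d.live > 4]
9. n8.fin = true  [terminal]
10. n9.live = 27  [terminal]
11. n10.tag = "rn"  [terminal]
12. n7.env = true  [h.fin == true]
13. n7.cnt = -7  [len(b.tag) - 9]
14. n7.lim = false  [h.fin == false]
15. n2.cnt = -4  [S₁.cnt * -2 - 18]
16. n11.tag = "rp"  [terminal]
17. n1.cnt = 3  [A₁.cnt + 7]
18. n12.wid = false  [A.cnt > 3]
19. n12.val = true  [A.cnt > 2]
20. n13.tag = "nk"  [terminal]
21. n12.sig = "wk"  ["wk"]
22. n12.cnt = "nkv"  [b.tag ++ "v"]
23. n0.env = true  [true]
24. n0.cnt = 27  [27]
25. n0.lim = true  [A.cnt > 2]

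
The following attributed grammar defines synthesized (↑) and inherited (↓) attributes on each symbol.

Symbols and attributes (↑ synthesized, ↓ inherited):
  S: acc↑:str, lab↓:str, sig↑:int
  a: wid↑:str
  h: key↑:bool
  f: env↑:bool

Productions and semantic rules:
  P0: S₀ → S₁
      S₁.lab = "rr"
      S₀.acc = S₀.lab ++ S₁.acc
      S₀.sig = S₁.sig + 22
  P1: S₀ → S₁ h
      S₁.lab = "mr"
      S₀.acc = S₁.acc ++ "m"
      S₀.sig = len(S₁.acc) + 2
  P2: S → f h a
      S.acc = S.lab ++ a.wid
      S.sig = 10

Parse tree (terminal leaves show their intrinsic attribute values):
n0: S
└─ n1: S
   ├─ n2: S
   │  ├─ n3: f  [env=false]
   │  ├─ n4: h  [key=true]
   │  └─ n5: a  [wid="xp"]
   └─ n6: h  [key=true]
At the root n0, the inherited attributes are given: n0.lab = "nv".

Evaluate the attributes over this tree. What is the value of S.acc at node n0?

"nvmrxpm"

1. n0.lab = "nv"  [given at root]
2. n1.lab = "rr"  ["rr"]
3. n2.lab = "mr"  ["mr"]
4. n3.env = false  [terminal]
5. n4.key = true  [terminal]
6. n5.wid = "xp"  [terminal]
7. n2.acc = "mrxp"  [S.lab ++ a.wid]
8. n2.sig = 10  [10]
9. n6.key = true  [terminal]
10. n1.acc = "mrxpm"  [S₁.acc ++ "m"]
11. n1.sig = 6  [len(S₁.acc) + 2]
12. n0.acc = "nvmrxpm"  [S₀.lab ++ S₁.acc]
13. n0.sig = 28  [S₁.sig + 22]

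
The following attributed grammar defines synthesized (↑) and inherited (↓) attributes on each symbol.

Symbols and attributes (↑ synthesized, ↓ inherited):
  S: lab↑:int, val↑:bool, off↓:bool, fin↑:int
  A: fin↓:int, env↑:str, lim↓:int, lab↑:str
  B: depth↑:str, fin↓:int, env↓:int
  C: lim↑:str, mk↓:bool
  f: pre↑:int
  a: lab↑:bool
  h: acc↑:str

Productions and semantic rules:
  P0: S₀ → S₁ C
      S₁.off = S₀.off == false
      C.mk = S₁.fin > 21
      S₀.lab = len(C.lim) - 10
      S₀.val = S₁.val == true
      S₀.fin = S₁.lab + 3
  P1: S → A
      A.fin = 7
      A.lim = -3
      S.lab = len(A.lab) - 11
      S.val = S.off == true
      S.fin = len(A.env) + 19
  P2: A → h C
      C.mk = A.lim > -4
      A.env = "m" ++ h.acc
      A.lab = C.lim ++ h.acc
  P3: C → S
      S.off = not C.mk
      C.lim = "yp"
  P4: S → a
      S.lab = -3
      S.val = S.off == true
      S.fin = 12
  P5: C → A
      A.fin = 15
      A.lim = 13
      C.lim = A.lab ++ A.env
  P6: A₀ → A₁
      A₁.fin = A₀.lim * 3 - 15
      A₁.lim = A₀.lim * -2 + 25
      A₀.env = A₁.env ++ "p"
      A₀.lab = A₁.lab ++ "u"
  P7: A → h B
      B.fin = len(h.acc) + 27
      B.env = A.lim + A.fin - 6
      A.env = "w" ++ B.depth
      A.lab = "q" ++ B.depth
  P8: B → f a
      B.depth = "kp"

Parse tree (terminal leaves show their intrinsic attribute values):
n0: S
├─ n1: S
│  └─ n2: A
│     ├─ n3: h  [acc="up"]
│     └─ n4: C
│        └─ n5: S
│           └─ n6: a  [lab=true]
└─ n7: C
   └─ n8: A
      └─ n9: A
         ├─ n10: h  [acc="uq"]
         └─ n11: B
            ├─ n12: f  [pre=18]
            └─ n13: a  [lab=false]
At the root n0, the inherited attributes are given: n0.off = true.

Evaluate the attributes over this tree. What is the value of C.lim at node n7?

"qkpuwkpp"

1. n0.off = true  [given at root]
2. n1.off = false  [S₀.off == false]
3. n2.fin = 7  [7]
4. n2.lim = -3  [-3]
5. n3.acc = "up"  [terminal]
6. n4.mk = true  [A.lim > -4]
7. n5.off = false  [not C.mk]
8. n6.lab = true  [terminal]
9. n5.lab = -3  [-3]
10. n5.val = false  [S.off == true]
11. n5.fin = 12  [12]
12. n4.lim = "yp"  ["yp"]
13. n2.env = "mup"  ["m" ++ h.acc]
14. n2.lab = "ypup"  [C.lim ++ h.acc]
15. n1.lab = -7  [len(A.lab) - 11]
16. n1.val = false  [S.off == true]
17. n1.fin = 22  [len(A.env) + 19]
18. n7.mk = true  [S₁.fin > 21]
19. n8.fin = 15  [15]
20. n8.lim = 13  [13]
21. n9.fin = 24  [A₀.lim * 3 - 15]
22. n9.lim = -1  [A₀.lim * -2 + 25]
23. n10.acc = "uq"  [terminal]
24. n11.fin = 29  [len(h.acc) + 27]
25. n11.env = 17  [A.lim + A.fin - 6]
26. n12.pre = 18  [terminal]
27. n13.lab = false  [terminal]
28. n11.depth = "kp"  ["kp"]
29. n9.env = "wkp"  ["w" ++ B.depth]
30. n9.lab = "qkp"  ["q" ++ B.depth]
31. n8.env = "wkpp"  [A₁.env ++ "p"]
32. n8.lab = "qkpu"  [A₁.lab ++ "u"]
33. n7.lim = "qkpuwkpp"  [A.lab ++ A.env]
34. n0.lab = -2  [len(C.lim) - 10]
35. n0.val = false  [S₁.val == true]
36. n0.fin = -4  [S₁.lab + 3]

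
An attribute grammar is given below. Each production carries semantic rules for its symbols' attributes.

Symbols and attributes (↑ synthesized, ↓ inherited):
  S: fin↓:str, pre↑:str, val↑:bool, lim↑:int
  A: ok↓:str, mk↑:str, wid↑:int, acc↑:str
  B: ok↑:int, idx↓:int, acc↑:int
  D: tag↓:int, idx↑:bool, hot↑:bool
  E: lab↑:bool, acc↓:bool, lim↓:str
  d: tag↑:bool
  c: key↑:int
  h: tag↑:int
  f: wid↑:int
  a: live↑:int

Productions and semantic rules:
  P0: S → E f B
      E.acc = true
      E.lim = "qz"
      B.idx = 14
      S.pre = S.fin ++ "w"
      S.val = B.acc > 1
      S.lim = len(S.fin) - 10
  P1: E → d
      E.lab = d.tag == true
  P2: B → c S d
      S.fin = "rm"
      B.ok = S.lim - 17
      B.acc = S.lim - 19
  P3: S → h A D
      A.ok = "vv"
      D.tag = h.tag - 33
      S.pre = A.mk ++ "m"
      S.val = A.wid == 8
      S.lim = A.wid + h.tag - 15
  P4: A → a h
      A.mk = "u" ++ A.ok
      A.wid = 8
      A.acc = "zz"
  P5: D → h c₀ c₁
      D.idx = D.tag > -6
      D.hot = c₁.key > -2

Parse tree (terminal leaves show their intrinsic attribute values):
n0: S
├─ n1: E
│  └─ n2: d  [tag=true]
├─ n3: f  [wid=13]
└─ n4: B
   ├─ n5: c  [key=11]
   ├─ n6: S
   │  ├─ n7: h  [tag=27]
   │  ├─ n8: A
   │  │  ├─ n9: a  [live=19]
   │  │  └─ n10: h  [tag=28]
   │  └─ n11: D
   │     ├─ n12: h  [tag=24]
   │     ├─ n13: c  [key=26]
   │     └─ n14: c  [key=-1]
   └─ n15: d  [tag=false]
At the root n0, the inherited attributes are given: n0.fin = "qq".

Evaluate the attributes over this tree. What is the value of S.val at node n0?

false

1. n0.fin = "qq"  [given at root]
2. n1.acc = true  [true]
3. n1.lim = "qz"  ["qz"]
4. n2.tag = true  [terminal]
5. n1.lab = true  [d.tag == true]
6. n3.wid = 13  [terminal]
7. n4.idx = 14  [14]
8. n5.key = 11  [terminal]
9. n6.fin = "rm"  ["rm"]
10. n7.tag = 27  [terminal]
11. n8.ok = "vv"  ["vv"]
12. n9.live = 19  [terminal]
13. n10.tag = 28  [terminal]
14. n8.mk = "uvv"  ["u" ++ A.ok]
15. n8.wid = 8  [8]
16. n8.acc = "zz"  ["zz"]
17. n11.tag = -6  [h.tag - 33]
18. n12.tag = 24  [terminal]
19. n13.key = 26  [terminal]
20. n14.key = -1  [terminal]
21. n11.idx = false  [D.tag > -6]
22. n11.hot = true  [c₁.key > -2]
23. n6.pre = "uvvm"  [A.mk ++ "m"]
24. n6.val = true  [A.wid == 8]
25. n6.lim = 20  [A.wid + h.tag - 15]
26. n15.tag = false  [terminal]
27. n4.ok = 3  [S.lim - 17]
28. n4.acc = 1  [S.lim - 19]
29. n0.pre = "qqw"  [S.fin ++ "w"]
30. n0.val = false  [B.acc > 1]
31. n0.lim = -8  [len(S.fin) - 10]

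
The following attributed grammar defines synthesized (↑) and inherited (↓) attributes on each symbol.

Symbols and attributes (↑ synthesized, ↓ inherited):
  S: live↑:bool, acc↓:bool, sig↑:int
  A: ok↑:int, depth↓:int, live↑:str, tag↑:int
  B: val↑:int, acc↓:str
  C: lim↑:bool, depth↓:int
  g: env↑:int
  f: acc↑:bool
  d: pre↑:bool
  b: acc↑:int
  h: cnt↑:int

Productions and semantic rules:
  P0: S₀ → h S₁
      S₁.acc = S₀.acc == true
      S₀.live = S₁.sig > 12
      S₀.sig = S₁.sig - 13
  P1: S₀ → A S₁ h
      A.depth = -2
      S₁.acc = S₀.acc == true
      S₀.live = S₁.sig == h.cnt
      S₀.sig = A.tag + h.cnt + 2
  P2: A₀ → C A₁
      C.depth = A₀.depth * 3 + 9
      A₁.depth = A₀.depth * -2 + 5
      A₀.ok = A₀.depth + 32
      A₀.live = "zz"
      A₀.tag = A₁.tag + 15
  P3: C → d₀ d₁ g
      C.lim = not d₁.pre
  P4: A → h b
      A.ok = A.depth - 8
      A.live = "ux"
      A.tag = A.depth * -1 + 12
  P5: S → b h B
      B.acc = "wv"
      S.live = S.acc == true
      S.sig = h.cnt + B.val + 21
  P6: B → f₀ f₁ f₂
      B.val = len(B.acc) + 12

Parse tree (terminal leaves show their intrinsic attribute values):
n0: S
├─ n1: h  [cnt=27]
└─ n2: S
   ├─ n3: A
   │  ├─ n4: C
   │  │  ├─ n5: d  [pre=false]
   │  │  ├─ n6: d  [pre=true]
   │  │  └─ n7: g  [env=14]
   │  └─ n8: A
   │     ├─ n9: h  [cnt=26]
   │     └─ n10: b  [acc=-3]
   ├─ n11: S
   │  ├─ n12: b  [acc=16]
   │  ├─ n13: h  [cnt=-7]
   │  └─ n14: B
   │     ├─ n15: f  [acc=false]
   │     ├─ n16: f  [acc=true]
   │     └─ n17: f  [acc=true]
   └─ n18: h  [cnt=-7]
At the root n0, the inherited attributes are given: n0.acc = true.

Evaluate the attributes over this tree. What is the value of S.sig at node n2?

1. n0.acc = true  [given at root]
2. n1.cnt = 27  [terminal]
3. n2.acc = true  [S₀.acc == true]
4. n3.depth = -2  [-2]
5. n4.depth = 3  [A₀.depth * 3 + 9]
6. n5.pre = false  [terminal]
7. n6.pre = true  [terminal]
8. n7.env = 14  [terminal]
9. n4.lim = false  [not d₁.pre]
10. n8.depth = 9  [A₀.depth * -2 + 5]
11. n9.cnt = 26  [terminal]
12. n10.acc = -3  [terminal]
13. n8.ok = 1  [A.depth - 8]
14. n8.live = "ux"  ["ux"]
15. n8.tag = 3  [A.depth * -1 + 12]
16. n3.ok = 30  [A₀.depth + 32]
17. n3.live = "zz"  ["zz"]
18. n3.tag = 18  [A₁.tag + 15]
19. n11.acc = true  [S₀.acc == true]
20. n12.acc = 16  [terminal]
21. n13.cnt = -7  [terminal]
22. n14.acc = "wv"  ["wv"]
23. n15.acc = false  [terminal]
24. n16.acc = true  [terminal]
25. n17.acc = true  [terminal]
26. n14.val = 14  [len(B.acc) + 12]
27. n11.live = true  [S.acc == true]
28. n11.sig = 28  [h.cnt + B.val + 21]
29. n18.cnt = -7  [terminal]
30. n2.live = false  [S₁.sig == h.cnt]
31. n2.sig = 13  [A.tag + h.cnt + 2]
32. n0.live = true  [S₁.sig > 12]
33. n0.sig = 0  [S₁.sig - 13]

13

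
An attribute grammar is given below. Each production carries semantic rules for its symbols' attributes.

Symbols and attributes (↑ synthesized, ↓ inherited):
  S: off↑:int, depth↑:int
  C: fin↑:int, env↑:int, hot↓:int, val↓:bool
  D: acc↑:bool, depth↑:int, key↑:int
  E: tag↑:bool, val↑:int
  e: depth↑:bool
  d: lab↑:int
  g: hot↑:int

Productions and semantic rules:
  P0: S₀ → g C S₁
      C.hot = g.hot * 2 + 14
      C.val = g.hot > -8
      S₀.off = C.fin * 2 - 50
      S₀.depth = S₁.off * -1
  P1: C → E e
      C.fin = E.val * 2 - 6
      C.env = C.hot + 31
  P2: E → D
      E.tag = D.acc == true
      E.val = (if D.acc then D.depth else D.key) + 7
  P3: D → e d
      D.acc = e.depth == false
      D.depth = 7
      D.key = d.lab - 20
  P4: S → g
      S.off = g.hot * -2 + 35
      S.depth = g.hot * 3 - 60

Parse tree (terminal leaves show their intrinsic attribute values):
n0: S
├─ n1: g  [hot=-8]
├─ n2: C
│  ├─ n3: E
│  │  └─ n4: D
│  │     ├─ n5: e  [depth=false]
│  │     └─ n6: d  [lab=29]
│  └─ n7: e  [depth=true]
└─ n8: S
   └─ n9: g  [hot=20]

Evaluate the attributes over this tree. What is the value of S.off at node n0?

-6

1. n1.hot = -8  [terminal]
2. n2.hot = -2  [g.hot * 2 + 14]
3. n2.val = false  [g.hot > -8]
4. n5.depth = false  [terminal]
5. n6.lab = 29  [terminal]
6. n4.acc = true  [e.depth == false]
7. n4.depth = 7  [7]
8. n4.key = 9  [d.lab - 20]
9. n3.tag = true  [D.acc == true]
10. n3.val = 14  [(if D.acc then D.depth else D.key) + 7]
11. n7.depth = true  [terminal]
12. n2.fin = 22  [E.val * 2 - 6]
13. n2.env = 29  [C.hot + 31]
14. n9.hot = 20  [terminal]
15. n8.off = -5  [g.hot * -2 + 35]
16. n8.depth = 0  [g.hot * 3 - 60]
17. n0.off = -6  [C.fin * 2 - 50]
18. n0.depth = 5  [S₁.off * -1]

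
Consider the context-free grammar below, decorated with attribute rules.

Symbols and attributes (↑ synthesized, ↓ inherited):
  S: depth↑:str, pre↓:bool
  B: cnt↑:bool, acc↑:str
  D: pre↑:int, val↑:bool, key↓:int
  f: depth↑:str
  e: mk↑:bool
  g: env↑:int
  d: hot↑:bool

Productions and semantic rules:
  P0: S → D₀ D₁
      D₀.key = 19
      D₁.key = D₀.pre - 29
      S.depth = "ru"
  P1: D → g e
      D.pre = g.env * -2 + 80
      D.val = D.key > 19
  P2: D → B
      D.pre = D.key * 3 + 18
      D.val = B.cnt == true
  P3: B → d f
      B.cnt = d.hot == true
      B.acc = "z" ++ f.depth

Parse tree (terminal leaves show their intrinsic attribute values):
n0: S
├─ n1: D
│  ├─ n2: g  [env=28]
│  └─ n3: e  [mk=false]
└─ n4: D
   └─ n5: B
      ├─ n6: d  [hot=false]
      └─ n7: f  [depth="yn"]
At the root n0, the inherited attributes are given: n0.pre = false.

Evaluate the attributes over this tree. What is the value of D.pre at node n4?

3

1. n0.pre = false  [given at root]
2. n1.key = 19  [19]
3. n2.env = 28  [terminal]
4. n3.mk = false  [terminal]
5. n1.pre = 24  [g.env * -2 + 80]
6. n1.val = false  [D.key > 19]
7. n4.key = -5  [D₀.pre - 29]
8. n6.hot = false  [terminal]
9. n7.depth = "yn"  [terminal]
10. n5.cnt = false  [d.hot == true]
11. n5.acc = "zyn"  ["z" ++ f.depth]
12. n4.pre = 3  [D.key * 3 + 18]
13. n4.val = false  [B.cnt == true]
14. n0.depth = "ru"  ["ru"]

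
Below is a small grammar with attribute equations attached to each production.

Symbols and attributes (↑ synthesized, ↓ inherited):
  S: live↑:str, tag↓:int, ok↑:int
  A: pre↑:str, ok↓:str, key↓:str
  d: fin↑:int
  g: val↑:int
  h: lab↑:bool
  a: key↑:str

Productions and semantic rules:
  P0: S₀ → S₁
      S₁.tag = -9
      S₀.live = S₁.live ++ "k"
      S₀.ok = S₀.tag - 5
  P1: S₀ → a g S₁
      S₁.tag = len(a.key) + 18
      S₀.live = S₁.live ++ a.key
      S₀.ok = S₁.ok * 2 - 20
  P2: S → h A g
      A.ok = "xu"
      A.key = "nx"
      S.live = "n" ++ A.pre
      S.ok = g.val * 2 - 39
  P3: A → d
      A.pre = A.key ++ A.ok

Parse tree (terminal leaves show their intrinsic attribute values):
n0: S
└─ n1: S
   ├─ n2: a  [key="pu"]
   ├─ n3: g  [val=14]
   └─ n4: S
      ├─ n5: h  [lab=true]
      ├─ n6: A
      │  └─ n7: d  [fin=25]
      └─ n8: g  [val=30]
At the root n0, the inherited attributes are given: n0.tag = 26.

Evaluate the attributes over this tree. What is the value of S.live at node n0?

1. n0.tag = 26  [given at root]
2. n1.tag = -9  [-9]
3. n2.key = "pu"  [terminal]
4. n3.val = 14  [terminal]
5. n4.tag = 20  [len(a.key) + 18]
6. n5.lab = true  [terminal]
7. n6.ok = "xu"  ["xu"]
8. n6.key = "nx"  ["nx"]
9. n7.fin = 25  [terminal]
10. n6.pre = "nxxu"  [A.key ++ A.ok]
11. n8.val = 30  [terminal]
12. n4.live = "nnxxu"  ["n" ++ A.pre]
13. n4.ok = 21  [g.val * 2 - 39]
14. n1.live = "nnxxupu"  [S₁.live ++ a.key]
15. n1.ok = 22  [S₁.ok * 2 - 20]
16. n0.live = "nnxxupuk"  [S₁.live ++ "k"]
17. n0.ok = 21  [S₀.tag - 5]

"nnxxupuk"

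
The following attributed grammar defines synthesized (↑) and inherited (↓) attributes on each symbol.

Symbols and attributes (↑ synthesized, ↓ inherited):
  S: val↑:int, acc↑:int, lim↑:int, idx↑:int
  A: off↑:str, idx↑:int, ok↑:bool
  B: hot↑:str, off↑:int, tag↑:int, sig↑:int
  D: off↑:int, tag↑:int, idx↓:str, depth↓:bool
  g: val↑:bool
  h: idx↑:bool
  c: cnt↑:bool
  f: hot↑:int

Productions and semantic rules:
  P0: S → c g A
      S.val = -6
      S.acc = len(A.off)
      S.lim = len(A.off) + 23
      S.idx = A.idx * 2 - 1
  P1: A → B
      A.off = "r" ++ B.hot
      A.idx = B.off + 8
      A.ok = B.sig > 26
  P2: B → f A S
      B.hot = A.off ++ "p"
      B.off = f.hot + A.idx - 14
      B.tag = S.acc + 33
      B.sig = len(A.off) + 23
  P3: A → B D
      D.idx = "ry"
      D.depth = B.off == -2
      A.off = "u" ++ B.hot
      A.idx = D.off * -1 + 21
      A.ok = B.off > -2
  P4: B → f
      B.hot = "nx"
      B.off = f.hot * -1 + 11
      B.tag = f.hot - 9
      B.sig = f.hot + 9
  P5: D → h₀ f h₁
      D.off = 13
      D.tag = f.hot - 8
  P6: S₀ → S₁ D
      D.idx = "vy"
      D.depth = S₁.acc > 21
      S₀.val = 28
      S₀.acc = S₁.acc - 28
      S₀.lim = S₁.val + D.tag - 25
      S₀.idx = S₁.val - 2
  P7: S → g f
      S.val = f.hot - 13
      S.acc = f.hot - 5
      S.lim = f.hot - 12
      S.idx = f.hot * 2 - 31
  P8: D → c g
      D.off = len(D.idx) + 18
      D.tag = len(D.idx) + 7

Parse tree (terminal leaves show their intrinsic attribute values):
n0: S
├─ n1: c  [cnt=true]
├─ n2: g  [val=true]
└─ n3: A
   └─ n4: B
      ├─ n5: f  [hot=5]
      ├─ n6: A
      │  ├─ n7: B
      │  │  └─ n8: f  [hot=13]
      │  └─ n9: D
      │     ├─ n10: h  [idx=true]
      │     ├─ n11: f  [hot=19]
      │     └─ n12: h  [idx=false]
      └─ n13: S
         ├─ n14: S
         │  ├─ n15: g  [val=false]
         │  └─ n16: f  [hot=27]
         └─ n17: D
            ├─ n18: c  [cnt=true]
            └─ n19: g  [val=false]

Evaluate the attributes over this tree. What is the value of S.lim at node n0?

1. n1.cnt = true  [terminal]
2. n2.val = true  [terminal]
3. n5.hot = 5  [terminal]
4. n8.hot = 13  [terminal]
5. n7.hot = "nx"  ["nx"]
6. n7.off = -2  [f.hot * -1 + 11]
7. n7.tag = 4  [f.hot - 9]
8. n7.sig = 22  [f.hot + 9]
9. n9.idx = "ry"  ["ry"]
10. n9.depth = true  [B.off == -2]
11. n10.idx = true  [terminal]
12. n11.hot = 19  [terminal]
13. n12.idx = false  [terminal]
14. n9.off = 13  [13]
15. n9.tag = 11  [f.hot - 8]
16. n6.off = "unx"  ["u" ++ B.hot]
17. n6.idx = 8  [D.off * -1 + 21]
18. n6.ok = false  [B.off > -2]
19. n15.val = false  [terminal]
20. n16.hot = 27  [terminal]
21. n14.val = 14  [f.hot - 13]
22. n14.acc = 22  [f.hot - 5]
23. n14.lim = 15  [f.hot - 12]
24. n14.idx = 23  [f.hot * 2 - 31]
25. n17.idx = "vy"  ["vy"]
26. n17.depth = true  [S₁.acc > 21]
27. n18.cnt = true  [terminal]
28. n19.val = false  [terminal]
29. n17.off = 20  [len(D.idx) + 18]
30. n17.tag = 9  [len(D.idx) + 7]
31. n13.val = 28  [28]
32. n13.acc = -6  [S₁.acc - 28]
33. n13.lim = -2  [S₁.val + D.tag - 25]
34. n13.idx = 12  [S₁.val - 2]
35. n4.hot = "unxp"  [A.off ++ "p"]
36. n4.off = -1  [f.hot + A.idx - 14]
37. n4.tag = 27  [S.acc + 33]
38. n4.sig = 26  [len(A.off) + 23]
39. n3.off = "runxp"  ["r" ++ B.hot]
40. n3.idx = 7  [B.off + 8]
41. n3.ok = false  [B.sig > 26]
42. n0.val = -6  [-6]
43. n0.acc = 5  [len(A.off)]
44. n0.lim = 28  [len(A.off) + 23]
45. n0.idx = 13  [A.idx * 2 - 1]

28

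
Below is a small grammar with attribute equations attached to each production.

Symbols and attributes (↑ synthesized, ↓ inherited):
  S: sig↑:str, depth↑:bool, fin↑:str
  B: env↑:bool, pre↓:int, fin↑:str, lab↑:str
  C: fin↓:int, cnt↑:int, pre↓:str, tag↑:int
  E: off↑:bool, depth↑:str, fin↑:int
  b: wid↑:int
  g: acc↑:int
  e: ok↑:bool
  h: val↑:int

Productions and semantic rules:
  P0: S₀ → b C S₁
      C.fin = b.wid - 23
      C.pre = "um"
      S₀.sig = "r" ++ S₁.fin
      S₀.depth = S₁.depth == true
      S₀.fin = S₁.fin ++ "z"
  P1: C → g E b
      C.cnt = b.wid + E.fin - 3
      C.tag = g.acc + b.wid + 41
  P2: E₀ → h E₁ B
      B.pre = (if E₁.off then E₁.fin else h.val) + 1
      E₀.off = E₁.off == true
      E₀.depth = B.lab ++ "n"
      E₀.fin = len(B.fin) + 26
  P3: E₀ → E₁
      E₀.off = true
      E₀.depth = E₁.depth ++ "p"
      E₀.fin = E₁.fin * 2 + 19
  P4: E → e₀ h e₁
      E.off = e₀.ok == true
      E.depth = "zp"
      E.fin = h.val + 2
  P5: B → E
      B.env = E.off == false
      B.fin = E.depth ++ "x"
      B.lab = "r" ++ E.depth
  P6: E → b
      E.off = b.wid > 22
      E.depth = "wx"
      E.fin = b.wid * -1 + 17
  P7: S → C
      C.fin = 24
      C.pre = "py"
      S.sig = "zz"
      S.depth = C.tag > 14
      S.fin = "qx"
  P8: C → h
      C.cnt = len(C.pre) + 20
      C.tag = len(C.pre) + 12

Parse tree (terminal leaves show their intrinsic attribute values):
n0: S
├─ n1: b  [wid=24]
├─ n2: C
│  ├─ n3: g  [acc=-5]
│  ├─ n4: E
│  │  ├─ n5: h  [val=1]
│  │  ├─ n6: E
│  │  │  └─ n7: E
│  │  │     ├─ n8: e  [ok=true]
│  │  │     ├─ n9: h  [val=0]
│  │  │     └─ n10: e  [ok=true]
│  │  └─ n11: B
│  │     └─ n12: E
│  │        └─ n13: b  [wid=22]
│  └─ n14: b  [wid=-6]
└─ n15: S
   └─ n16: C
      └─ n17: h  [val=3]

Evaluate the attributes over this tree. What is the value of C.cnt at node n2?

1. n1.wid = 24  [terminal]
2. n2.fin = 1  [b.wid - 23]
3. n2.pre = "um"  ["um"]
4. n3.acc = -5  [terminal]
5. n5.val = 1  [terminal]
6. n8.ok = true  [terminal]
7. n9.val = 0  [terminal]
8. n10.ok = true  [terminal]
9. n7.off = true  [e₀.ok == true]
10. n7.depth = "zp"  ["zp"]
11. n7.fin = 2  [h.val + 2]
12. n6.off = true  [true]
13. n6.depth = "zpp"  [E₁.depth ++ "p"]
14. n6.fin = 23  [E₁.fin * 2 + 19]
15. n11.pre = 24  [(if E₁.off then E₁.fin else h.val) + 1]
16. n13.wid = 22  [terminal]
17. n12.off = false  [b.wid > 22]
18. n12.depth = "wx"  ["wx"]
19. n12.fin = -5  [b.wid * -1 + 17]
20. n11.env = true  [E.off == false]
21. n11.fin = "wxx"  [E.depth ++ "x"]
22. n11.lab = "rwx"  ["r" ++ E.depth]
23. n4.off = true  [E₁.off == true]
24. n4.depth = "rwxn"  [B.lab ++ "n"]
25. n4.fin = 29  [len(B.fin) + 26]
26. n14.wid = -6  [terminal]
27. n2.cnt = 20  [b.wid + E.fin - 3]
28. n2.tag = 30  [g.acc + b.wid + 41]
29. n16.fin = 24  [24]
30. n16.pre = "py"  ["py"]
31. n17.val = 3  [terminal]
32. n16.cnt = 22  [len(C.pre) + 20]
33. n16.tag = 14  [len(C.pre) + 12]
34. n15.sig = "zz"  ["zz"]
35. n15.depth = false  [C.tag > 14]
36. n15.fin = "qx"  ["qx"]
37. n0.sig = "rqx"  ["r" ++ S₁.fin]
38. n0.depth = false  [S₁.depth == true]
39. n0.fin = "qxz"  [S₁.fin ++ "z"]

20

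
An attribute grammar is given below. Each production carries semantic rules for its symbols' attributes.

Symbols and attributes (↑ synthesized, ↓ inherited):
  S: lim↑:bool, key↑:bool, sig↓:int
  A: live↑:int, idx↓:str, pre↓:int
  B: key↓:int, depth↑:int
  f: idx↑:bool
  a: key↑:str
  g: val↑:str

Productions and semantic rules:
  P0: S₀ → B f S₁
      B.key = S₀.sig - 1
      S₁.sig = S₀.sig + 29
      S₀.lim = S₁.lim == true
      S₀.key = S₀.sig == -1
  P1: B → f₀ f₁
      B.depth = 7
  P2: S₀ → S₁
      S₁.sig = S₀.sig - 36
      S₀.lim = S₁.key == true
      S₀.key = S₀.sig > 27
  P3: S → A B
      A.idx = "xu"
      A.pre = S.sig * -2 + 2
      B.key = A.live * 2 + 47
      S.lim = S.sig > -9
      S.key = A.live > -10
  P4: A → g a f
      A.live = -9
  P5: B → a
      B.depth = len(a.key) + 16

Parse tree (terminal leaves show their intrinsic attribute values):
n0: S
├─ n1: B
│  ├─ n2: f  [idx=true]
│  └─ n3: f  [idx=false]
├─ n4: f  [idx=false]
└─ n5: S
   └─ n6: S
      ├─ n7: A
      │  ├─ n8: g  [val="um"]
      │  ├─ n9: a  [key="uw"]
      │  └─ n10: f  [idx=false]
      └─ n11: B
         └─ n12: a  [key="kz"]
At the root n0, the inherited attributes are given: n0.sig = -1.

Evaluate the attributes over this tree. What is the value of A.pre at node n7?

18

1. n0.sig = -1  [given at root]
2. n1.key = -2  [S₀.sig - 1]
3. n2.idx = true  [terminal]
4. n3.idx = false  [terminal]
5. n1.depth = 7  [7]
6. n4.idx = false  [terminal]
7. n5.sig = 28  [S₀.sig + 29]
8. n6.sig = -8  [S₀.sig - 36]
9. n7.idx = "xu"  ["xu"]
10. n7.pre = 18  [S.sig * -2 + 2]
11. n8.val = "um"  [terminal]
12. n9.key = "uw"  [terminal]
13. n10.idx = false  [terminal]
14. n7.live = -9  [-9]
15. n11.key = 29  [A.live * 2 + 47]
16. n12.key = "kz"  [terminal]
17. n11.depth = 18  [len(a.key) + 16]
18. n6.lim = true  [S.sig > -9]
19. n6.key = true  [A.live > -10]
20. n5.lim = true  [S₁.key == true]
21. n5.key = true  [S₀.sig > 27]
22. n0.lim = true  [S₁.lim == true]
23. n0.key = true  [S₀.sig == -1]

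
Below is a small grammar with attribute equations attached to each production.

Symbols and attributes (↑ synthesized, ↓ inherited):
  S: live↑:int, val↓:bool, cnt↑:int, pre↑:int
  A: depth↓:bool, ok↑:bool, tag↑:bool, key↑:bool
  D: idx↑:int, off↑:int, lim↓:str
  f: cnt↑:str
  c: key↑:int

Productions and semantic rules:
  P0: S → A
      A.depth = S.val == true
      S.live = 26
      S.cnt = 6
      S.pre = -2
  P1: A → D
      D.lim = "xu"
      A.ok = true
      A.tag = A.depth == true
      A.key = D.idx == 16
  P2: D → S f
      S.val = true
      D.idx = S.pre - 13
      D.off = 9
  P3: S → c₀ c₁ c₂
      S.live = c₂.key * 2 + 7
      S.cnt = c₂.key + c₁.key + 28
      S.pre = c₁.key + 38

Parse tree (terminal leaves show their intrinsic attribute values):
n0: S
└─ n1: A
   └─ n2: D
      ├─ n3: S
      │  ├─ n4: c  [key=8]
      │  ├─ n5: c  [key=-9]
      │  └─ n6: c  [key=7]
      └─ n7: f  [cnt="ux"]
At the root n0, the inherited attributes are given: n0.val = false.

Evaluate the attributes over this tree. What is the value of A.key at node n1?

true

1. n0.val = false  [given at root]
2. n1.depth = false  [S.val == true]
3. n2.lim = "xu"  ["xu"]
4. n3.val = true  [true]
5. n4.key = 8  [terminal]
6. n5.key = -9  [terminal]
7. n6.key = 7  [terminal]
8. n3.live = 21  [c₂.key * 2 + 7]
9. n3.cnt = 26  [c₂.key + c₁.key + 28]
10. n3.pre = 29  [c₁.key + 38]
11. n7.cnt = "ux"  [terminal]
12. n2.idx = 16  [S.pre - 13]
13. n2.off = 9  [9]
14. n1.ok = true  [true]
15. n1.tag = false  [A.depth == true]
16. n1.key = true  [D.idx == 16]
17. n0.live = 26  [26]
18. n0.cnt = 6  [6]
19. n0.pre = -2  [-2]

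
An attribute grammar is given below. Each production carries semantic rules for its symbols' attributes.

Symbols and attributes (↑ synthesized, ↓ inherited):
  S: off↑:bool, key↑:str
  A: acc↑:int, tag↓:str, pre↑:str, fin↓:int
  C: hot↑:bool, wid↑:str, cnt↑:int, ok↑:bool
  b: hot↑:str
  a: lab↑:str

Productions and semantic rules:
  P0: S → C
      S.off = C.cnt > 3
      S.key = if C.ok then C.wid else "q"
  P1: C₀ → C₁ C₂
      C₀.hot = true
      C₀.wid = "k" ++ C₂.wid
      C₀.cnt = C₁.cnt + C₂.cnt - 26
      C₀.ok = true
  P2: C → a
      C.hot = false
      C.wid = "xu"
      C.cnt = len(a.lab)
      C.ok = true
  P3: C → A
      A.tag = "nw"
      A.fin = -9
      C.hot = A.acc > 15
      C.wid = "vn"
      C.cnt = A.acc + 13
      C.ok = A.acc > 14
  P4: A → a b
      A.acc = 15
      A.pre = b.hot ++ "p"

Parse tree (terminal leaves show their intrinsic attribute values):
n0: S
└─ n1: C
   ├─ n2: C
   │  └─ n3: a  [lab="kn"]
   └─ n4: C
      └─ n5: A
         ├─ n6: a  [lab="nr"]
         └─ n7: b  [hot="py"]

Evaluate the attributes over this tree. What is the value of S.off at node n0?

1. n3.lab = "kn"  [terminal]
2. n2.hot = false  [false]
3. n2.wid = "xu"  ["xu"]
4. n2.cnt = 2  [len(a.lab)]
5. n2.ok = true  [true]
6. n5.tag = "nw"  ["nw"]
7. n5.fin = -9  [-9]
8. n6.lab = "nr"  [terminal]
9. n7.hot = "py"  [terminal]
10. n5.acc = 15  [15]
11. n5.pre = "pyp"  [b.hot ++ "p"]
12. n4.hot = false  [A.acc > 15]
13. n4.wid = "vn"  ["vn"]
14. n4.cnt = 28  [A.acc + 13]
15. n4.ok = true  [A.acc > 14]
16. n1.hot = true  [true]
17. n1.wid = "kvn"  ["k" ++ C₂.wid]
18. n1.cnt = 4  [C₁.cnt + C₂.cnt - 26]
19. n1.ok = true  [true]
20. n0.off = true  [C.cnt > 3]
21. n0.key = "kvn"  [if C.ok then C.wid else "q"]

true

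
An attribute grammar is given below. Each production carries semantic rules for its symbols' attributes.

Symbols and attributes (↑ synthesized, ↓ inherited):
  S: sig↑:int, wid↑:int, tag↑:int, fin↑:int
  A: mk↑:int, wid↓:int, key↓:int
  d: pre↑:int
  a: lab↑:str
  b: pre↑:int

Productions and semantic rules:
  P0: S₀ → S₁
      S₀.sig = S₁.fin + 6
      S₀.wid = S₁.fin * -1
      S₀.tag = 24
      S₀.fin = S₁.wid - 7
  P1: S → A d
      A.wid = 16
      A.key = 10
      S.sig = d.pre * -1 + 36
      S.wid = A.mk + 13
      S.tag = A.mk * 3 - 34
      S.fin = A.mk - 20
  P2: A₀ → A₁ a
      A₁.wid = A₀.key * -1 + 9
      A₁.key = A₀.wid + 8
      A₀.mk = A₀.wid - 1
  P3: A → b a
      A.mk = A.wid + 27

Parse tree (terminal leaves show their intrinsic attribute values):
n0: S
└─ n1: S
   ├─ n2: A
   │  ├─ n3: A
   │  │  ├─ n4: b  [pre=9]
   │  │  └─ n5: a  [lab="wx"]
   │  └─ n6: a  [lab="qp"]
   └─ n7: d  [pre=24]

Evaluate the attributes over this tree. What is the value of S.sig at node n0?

1

1. n2.wid = 16  [16]
2. n2.key = 10  [10]
3. n3.wid = -1  [A₀.key * -1 + 9]
4. n3.key = 24  [A₀.wid + 8]
5. n4.pre = 9  [terminal]
6. n5.lab = "wx"  [terminal]
7. n3.mk = 26  [A.wid + 27]
8. n6.lab = "qp"  [terminal]
9. n2.mk = 15  [A₀.wid - 1]
10. n7.pre = 24  [terminal]
11. n1.sig = 12  [d.pre * -1 + 36]
12. n1.wid = 28  [A.mk + 13]
13. n1.tag = 11  [A.mk * 3 - 34]
14. n1.fin = -5  [A.mk - 20]
15. n0.sig = 1  [S₁.fin + 6]
16. n0.wid = 5  [S₁.fin * -1]
17. n0.tag = 24  [24]
18. n0.fin = 21  [S₁.wid - 7]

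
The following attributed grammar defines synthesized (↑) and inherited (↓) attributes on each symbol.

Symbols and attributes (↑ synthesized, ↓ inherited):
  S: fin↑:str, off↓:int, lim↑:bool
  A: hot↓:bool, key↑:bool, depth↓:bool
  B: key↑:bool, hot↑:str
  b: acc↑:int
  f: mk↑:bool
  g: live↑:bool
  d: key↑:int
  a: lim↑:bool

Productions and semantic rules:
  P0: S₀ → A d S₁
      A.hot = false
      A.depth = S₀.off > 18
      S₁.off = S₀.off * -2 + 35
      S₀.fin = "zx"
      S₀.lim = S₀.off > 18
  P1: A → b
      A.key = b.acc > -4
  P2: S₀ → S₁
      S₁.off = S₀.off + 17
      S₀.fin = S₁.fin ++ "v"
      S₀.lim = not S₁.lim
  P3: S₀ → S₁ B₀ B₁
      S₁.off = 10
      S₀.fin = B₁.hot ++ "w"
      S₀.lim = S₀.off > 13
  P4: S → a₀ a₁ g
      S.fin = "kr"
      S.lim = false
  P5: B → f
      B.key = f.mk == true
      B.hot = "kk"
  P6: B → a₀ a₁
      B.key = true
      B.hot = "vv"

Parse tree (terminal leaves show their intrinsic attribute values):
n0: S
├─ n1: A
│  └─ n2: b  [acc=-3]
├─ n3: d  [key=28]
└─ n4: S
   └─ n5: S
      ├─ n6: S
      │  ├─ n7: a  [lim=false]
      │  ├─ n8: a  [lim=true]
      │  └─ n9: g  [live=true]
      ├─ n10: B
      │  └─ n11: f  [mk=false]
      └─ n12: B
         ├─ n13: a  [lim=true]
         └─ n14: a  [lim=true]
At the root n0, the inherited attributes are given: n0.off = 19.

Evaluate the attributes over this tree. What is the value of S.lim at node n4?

1. n0.off = 19  [given at root]
2. n1.hot = false  [false]
3. n1.depth = true  [S₀.off > 18]
4. n2.acc = -3  [terminal]
5. n1.key = true  [b.acc > -4]
6. n3.key = 28  [terminal]
7. n4.off = -3  [S₀.off * -2 + 35]
8. n5.off = 14  [S₀.off + 17]
9. n6.off = 10  [10]
10. n7.lim = false  [terminal]
11. n8.lim = true  [terminal]
12. n9.live = true  [terminal]
13. n6.fin = "kr"  ["kr"]
14. n6.lim = false  [false]
15. n11.mk = false  [terminal]
16. n10.key = false  [f.mk == true]
17. n10.hot = "kk"  ["kk"]
18. n13.lim = true  [terminal]
19. n14.lim = true  [terminal]
20. n12.key = true  [true]
21. n12.hot = "vv"  ["vv"]
22. n5.fin = "vvw"  [B₁.hot ++ "w"]
23. n5.lim = true  [S₀.off > 13]
24. n4.fin = "vvwv"  [S₁.fin ++ "v"]
25. n4.lim = false  [not S₁.lim]
26. n0.fin = "zx"  ["zx"]
27. n0.lim = true  [S₀.off > 18]

false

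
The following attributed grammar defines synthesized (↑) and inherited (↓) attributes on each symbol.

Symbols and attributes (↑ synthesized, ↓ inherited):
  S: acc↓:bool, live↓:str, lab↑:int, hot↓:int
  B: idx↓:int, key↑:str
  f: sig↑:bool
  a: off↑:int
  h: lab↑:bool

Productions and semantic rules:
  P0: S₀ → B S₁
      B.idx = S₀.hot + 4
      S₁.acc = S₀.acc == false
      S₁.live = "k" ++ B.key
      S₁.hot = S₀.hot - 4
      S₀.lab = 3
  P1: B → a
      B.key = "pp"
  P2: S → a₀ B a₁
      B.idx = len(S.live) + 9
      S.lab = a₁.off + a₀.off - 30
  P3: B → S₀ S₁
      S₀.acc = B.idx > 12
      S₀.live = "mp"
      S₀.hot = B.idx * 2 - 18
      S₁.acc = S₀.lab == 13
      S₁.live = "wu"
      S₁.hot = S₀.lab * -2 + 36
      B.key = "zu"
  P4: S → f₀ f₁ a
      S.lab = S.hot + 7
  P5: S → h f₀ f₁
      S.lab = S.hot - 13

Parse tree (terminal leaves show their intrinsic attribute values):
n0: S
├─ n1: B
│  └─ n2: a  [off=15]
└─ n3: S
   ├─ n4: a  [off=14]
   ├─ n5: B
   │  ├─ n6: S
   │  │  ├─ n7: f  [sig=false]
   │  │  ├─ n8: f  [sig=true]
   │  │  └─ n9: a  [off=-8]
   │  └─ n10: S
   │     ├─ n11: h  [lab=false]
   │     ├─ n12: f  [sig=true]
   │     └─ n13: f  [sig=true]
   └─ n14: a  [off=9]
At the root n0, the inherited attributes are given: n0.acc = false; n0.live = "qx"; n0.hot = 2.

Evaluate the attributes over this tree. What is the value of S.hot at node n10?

1. n0.acc = false  [given at root]
2. n0.live = "qx"  [given at root]
3. n0.hot = 2  [given at root]
4. n1.idx = 6  [S₀.hot + 4]
5. n2.off = 15  [terminal]
6. n1.key = "pp"  ["pp"]
7. n3.acc = true  [S₀.acc == false]
8. n3.live = "kpp"  ["k" ++ B.key]
9. n3.hot = -2  [S₀.hot - 4]
10. n4.off = 14  [terminal]
11. n5.idx = 12  [len(S.live) + 9]
12. n6.acc = false  [B.idx > 12]
13. n6.live = "mp"  ["mp"]
14. n6.hot = 6  [B.idx * 2 - 18]
15. n7.sig = false  [terminal]
16. n8.sig = true  [terminal]
17. n9.off = -8  [terminal]
18. n6.lab = 13  [S.hot + 7]
19. n10.acc = true  [S₀.lab == 13]
20. n10.live = "wu"  ["wu"]
21. n10.hot = 10  [S₀.lab * -2 + 36]
22. n11.lab = false  [terminal]
23. n12.sig = true  [terminal]
24. n13.sig = true  [terminal]
25. n10.lab = -3  [S.hot - 13]
26. n5.key = "zu"  ["zu"]
27. n14.off = 9  [terminal]
28. n3.lab = -7  [a₁.off + a₀.off - 30]
29. n0.lab = 3  [3]

10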